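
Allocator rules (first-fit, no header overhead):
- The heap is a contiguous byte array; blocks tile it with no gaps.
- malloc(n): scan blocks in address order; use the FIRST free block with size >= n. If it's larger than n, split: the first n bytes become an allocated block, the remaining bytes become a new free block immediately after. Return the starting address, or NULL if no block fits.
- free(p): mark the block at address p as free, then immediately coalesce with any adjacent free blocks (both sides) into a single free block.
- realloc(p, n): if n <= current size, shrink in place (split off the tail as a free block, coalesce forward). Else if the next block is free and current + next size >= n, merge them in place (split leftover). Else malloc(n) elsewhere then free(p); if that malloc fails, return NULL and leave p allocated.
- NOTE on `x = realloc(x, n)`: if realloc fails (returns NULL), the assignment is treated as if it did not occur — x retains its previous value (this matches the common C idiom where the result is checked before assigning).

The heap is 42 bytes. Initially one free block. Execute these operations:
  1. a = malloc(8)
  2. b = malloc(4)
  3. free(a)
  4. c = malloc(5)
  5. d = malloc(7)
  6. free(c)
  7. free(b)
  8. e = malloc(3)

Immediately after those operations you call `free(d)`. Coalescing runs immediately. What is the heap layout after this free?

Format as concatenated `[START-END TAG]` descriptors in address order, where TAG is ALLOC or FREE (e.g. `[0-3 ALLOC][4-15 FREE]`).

Op 1: a = malloc(8) -> a = 0; heap: [0-7 ALLOC][8-41 FREE]
Op 2: b = malloc(4) -> b = 8; heap: [0-7 ALLOC][8-11 ALLOC][12-41 FREE]
Op 3: free(a) -> (freed a); heap: [0-7 FREE][8-11 ALLOC][12-41 FREE]
Op 4: c = malloc(5) -> c = 0; heap: [0-4 ALLOC][5-7 FREE][8-11 ALLOC][12-41 FREE]
Op 5: d = malloc(7) -> d = 12; heap: [0-4 ALLOC][5-7 FREE][8-11 ALLOC][12-18 ALLOC][19-41 FREE]
Op 6: free(c) -> (freed c); heap: [0-7 FREE][8-11 ALLOC][12-18 ALLOC][19-41 FREE]
Op 7: free(b) -> (freed b); heap: [0-11 FREE][12-18 ALLOC][19-41 FREE]
Op 8: e = malloc(3) -> e = 0; heap: [0-2 ALLOC][3-11 FREE][12-18 ALLOC][19-41 FREE]
free(d): d = 12 -> block [12-18 ALLOC]; mark free, coalesce with adjacent free neighbors -> [0-2 ALLOC][3-41 FREE]

Answer: [0-2 ALLOC][3-41 FREE]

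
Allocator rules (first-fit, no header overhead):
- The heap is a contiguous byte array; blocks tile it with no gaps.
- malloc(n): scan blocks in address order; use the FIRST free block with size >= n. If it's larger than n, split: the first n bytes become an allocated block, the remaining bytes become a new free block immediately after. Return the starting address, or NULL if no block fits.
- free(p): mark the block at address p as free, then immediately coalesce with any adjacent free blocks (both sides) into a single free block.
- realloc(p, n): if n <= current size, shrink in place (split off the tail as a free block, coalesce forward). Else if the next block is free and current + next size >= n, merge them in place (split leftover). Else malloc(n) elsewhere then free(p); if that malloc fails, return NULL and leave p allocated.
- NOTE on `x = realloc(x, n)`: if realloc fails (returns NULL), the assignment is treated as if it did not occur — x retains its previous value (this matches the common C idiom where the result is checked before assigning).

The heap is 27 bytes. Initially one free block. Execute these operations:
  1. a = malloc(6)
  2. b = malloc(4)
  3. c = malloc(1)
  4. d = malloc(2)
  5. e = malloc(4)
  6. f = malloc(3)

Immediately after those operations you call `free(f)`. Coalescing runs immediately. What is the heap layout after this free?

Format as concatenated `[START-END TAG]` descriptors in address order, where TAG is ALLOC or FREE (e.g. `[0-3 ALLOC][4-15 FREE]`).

Op 1: a = malloc(6) -> a = 0; heap: [0-5 ALLOC][6-26 FREE]
Op 2: b = malloc(4) -> b = 6; heap: [0-5 ALLOC][6-9 ALLOC][10-26 FREE]
Op 3: c = malloc(1) -> c = 10; heap: [0-5 ALLOC][6-9 ALLOC][10-10 ALLOC][11-26 FREE]
Op 4: d = malloc(2) -> d = 11; heap: [0-5 ALLOC][6-9 ALLOC][10-10 ALLOC][11-12 ALLOC][13-26 FREE]
Op 5: e = malloc(4) -> e = 13; heap: [0-5 ALLOC][6-9 ALLOC][10-10 ALLOC][11-12 ALLOC][13-16 ALLOC][17-26 FREE]
Op 6: f = malloc(3) -> f = 17; heap: [0-5 ALLOC][6-9 ALLOC][10-10 ALLOC][11-12 ALLOC][13-16 ALLOC][17-19 ALLOC][20-26 FREE]
free(f): f = 17 -> block [17-19 ALLOC]; mark free, coalesce with adjacent free neighbors -> [0-5 ALLOC][6-9 ALLOC][10-10 ALLOC][11-12 ALLOC][13-16 ALLOC][17-26 FREE]

Answer: [0-5 ALLOC][6-9 ALLOC][10-10 ALLOC][11-12 ALLOC][13-16 ALLOC][17-26 FREE]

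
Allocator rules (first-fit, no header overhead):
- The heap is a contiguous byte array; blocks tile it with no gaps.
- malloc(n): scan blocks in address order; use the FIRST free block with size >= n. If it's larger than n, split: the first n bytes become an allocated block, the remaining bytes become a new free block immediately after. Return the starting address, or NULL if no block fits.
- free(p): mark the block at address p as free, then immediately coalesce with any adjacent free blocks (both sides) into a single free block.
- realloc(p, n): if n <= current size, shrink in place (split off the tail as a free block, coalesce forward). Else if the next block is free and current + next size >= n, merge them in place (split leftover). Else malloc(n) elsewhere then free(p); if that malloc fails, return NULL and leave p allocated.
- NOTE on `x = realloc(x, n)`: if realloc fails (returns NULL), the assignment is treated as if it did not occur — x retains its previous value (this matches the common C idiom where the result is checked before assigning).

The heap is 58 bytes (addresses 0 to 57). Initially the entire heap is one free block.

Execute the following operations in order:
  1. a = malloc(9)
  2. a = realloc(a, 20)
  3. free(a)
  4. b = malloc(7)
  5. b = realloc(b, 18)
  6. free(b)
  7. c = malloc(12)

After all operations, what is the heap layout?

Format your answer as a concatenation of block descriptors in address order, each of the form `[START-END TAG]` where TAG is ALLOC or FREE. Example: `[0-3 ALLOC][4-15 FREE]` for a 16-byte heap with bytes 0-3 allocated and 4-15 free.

Answer: [0-11 ALLOC][12-57 FREE]

Derivation:
Op 1: a = malloc(9) -> a = 0; heap: [0-8 ALLOC][9-57 FREE]
Op 2: a = realloc(a, 20) -> a = 0; heap: [0-19 ALLOC][20-57 FREE]
Op 3: free(a) -> (freed a); heap: [0-57 FREE]
Op 4: b = malloc(7) -> b = 0; heap: [0-6 ALLOC][7-57 FREE]
Op 5: b = realloc(b, 18) -> b = 0; heap: [0-17 ALLOC][18-57 FREE]
Op 6: free(b) -> (freed b); heap: [0-57 FREE]
Op 7: c = malloc(12) -> c = 0; heap: [0-11 ALLOC][12-57 FREE]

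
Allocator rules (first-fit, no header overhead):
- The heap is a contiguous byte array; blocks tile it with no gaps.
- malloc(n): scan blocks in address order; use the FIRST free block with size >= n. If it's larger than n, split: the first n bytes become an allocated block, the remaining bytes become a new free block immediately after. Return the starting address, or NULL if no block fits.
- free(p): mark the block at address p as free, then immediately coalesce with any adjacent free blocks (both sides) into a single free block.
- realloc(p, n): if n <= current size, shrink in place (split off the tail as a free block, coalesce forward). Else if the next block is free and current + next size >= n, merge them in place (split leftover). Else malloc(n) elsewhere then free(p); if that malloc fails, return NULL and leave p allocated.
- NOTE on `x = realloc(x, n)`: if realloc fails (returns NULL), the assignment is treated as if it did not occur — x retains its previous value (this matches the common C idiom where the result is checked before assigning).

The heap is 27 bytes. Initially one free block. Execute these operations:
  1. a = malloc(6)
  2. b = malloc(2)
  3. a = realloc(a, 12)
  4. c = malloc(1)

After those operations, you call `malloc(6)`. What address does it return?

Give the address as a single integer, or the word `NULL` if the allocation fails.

Answer: 20

Derivation:
Op 1: a = malloc(6) -> a = 0; heap: [0-5 ALLOC][6-26 FREE]
Op 2: b = malloc(2) -> b = 6; heap: [0-5 ALLOC][6-7 ALLOC][8-26 FREE]
Op 3: a = realloc(a, 12) -> a = 8; heap: [0-5 FREE][6-7 ALLOC][8-19 ALLOC][20-26 FREE]
Op 4: c = malloc(1) -> c = 0; heap: [0-0 ALLOC][1-5 FREE][6-7 ALLOC][8-19 ALLOC][20-26 FREE]
malloc(6): first-fit scan over [0-0 ALLOC][1-5 FREE][6-7 ALLOC][8-19 ALLOC][20-26 FREE] -> 20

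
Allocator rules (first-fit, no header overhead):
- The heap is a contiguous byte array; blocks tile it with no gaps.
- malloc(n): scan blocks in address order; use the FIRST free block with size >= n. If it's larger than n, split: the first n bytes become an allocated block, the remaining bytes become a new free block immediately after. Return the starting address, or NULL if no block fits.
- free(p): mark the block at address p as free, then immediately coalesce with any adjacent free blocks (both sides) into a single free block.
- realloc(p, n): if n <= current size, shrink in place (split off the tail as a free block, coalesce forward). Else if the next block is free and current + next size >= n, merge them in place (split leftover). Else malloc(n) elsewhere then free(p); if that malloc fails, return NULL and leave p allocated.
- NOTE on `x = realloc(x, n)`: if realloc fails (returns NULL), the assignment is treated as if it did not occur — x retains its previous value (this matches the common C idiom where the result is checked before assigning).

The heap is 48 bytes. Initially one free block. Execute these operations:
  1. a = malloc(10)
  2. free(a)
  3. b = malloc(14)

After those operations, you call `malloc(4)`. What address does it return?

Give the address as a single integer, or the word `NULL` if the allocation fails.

Answer: 14

Derivation:
Op 1: a = malloc(10) -> a = 0; heap: [0-9 ALLOC][10-47 FREE]
Op 2: free(a) -> (freed a); heap: [0-47 FREE]
Op 3: b = malloc(14) -> b = 0; heap: [0-13 ALLOC][14-47 FREE]
malloc(4): first-fit scan over [0-13 ALLOC][14-47 FREE] -> 14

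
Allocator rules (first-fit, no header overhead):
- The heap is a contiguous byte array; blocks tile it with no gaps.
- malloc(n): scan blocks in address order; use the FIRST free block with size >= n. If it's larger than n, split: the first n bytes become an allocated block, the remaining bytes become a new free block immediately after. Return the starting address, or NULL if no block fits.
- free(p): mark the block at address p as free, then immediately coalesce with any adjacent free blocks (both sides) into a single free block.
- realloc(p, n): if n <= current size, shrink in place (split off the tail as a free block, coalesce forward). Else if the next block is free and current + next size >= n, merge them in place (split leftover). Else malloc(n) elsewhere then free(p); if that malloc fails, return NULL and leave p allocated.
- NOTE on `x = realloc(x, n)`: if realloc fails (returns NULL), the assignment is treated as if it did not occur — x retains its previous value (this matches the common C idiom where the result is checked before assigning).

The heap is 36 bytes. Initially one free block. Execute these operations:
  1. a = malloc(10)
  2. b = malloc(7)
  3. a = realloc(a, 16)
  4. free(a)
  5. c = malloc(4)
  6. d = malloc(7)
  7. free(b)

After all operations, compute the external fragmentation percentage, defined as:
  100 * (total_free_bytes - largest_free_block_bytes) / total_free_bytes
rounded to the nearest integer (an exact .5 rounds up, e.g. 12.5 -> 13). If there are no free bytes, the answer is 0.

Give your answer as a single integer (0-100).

Op 1: a = malloc(10) -> a = 0; heap: [0-9 ALLOC][10-35 FREE]
Op 2: b = malloc(7) -> b = 10; heap: [0-9 ALLOC][10-16 ALLOC][17-35 FREE]
Op 3: a = realloc(a, 16) -> a = 17; heap: [0-9 FREE][10-16 ALLOC][17-32 ALLOC][33-35 FREE]
Op 4: free(a) -> (freed a); heap: [0-9 FREE][10-16 ALLOC][17-35 FREE]
Op 5: c = malloc(4) -> c = 0; heap: [0-3 ALLOC][4-9 FREE][10-16 ALLOC][17-35 FREE]
Op 6: d = malloc(7) -> d = 17; heap: [0-3 ALLOC][4-9 FREE][10-16 ALLOC][17-23 ALLOC][24-35 FREE]
Op 7: free(b) -> (freed b); heap: [0-3 ALLOC][4-16 FREE][17-23 ALLOC][24-35 FREE]
Free blocks: [13 12] total_free=25 largest=13 -> 100*(25-13)/25 = 1200/25 = 48

Answer: 48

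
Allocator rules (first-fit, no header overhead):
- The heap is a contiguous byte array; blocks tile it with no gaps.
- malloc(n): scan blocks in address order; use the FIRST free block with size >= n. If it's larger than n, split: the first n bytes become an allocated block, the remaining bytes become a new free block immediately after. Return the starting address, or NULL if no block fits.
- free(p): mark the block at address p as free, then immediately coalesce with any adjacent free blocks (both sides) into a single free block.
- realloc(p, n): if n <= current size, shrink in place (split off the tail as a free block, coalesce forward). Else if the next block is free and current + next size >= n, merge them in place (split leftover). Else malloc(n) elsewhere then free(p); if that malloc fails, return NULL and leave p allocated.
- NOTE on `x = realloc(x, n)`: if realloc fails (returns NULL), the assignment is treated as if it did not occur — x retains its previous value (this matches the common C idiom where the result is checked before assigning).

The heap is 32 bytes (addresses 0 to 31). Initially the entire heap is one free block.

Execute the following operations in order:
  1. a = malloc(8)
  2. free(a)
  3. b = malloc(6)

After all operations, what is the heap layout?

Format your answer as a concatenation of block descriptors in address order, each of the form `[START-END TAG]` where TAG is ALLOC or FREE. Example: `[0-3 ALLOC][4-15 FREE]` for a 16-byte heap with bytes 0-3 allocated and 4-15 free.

Answer: [0-5 ALLOC][6-31 FREE]

Derivation:
Op 1: a = malloc(8) -> a = 0; heap: [0-7 ALLOC][8-31 FREE]
Op 2: free(a) -> (freed a); heap: [0-31 FREE]
Op 3: b = malloc(6) -> b = 0; heap: [0-5 ALLOC][6-31 FREE]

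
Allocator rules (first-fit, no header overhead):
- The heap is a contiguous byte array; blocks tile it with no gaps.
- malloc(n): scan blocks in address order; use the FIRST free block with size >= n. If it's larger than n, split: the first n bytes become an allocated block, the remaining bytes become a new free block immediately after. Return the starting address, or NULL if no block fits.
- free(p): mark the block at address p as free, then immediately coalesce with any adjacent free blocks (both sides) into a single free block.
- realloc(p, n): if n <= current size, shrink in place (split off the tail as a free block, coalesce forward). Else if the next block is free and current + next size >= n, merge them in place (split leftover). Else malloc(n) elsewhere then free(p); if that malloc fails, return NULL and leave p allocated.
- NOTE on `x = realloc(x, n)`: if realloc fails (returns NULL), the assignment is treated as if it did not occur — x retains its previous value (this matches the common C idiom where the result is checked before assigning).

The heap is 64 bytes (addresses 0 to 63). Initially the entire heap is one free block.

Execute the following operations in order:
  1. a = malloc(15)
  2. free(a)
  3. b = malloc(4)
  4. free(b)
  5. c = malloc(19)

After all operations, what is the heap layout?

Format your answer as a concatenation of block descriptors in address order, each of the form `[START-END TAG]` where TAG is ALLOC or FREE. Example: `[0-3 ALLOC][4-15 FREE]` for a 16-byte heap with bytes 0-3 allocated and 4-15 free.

Op 1: a = malloc(15) -> a = 0; heap: [0-14 ALLOC][15-63 FREE]
Op 2: free(a) -> (freed a); heap: [0-63 FREE]
Op 3: b = malloc(4) -> b = 0; heap: [0-3 ALLOC][4-63 FREE]
Op 4: free(b) -> (freed b); heap: [0-63 FREE]
Op 5: c = malloc(19) -> c = 0; heap: [0-18 ALLOC][19-63 FREE]

Answer: [0-18 ALLOC][19-63 FREE]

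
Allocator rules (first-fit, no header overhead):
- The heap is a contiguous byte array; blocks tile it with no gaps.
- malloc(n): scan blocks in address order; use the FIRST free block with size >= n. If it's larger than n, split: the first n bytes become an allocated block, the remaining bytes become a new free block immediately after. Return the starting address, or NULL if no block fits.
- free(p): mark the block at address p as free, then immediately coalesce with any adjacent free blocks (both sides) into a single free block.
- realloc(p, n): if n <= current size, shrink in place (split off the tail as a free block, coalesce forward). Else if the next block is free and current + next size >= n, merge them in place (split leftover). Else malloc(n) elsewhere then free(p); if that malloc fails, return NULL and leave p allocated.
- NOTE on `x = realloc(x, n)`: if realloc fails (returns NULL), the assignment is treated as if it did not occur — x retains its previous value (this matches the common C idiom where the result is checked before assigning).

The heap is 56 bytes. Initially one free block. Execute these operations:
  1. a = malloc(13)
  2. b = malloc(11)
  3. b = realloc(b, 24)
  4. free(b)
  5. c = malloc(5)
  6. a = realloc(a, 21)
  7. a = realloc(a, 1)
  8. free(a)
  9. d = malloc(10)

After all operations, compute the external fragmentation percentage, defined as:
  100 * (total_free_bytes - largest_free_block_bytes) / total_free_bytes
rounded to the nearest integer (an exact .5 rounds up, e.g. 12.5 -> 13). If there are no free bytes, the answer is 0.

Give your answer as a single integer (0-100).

Op 1: a = malloc(13) -> a = 0; heap: [0-12 ALLOC][13-55 FREE]
Op 2: b = malloc(11) -> b = 13; heap: [0-12 ALLOC][13-23 ALLOC][24-55 FREE]
Op 3: b = realloc(b, 24) -> b = 13; heap: [0-12 ALLOC][13-36 ALLOC][37-55 FREE]
Op 4: free(b) -> (freed b); heap: [0-12 ALLOC][13-55 FREE]
Op 5: c = malloc(5) -> c = 13; heap: [0-12 ALLOC][13-17 ALLOC][18-55 FREE]
Op 6: a = realloc(a, 21) -> a = 18; heap: [0-12 FREE][13-17 ALLOC][18-38 ALLOC][39-55 FREE]
Op 7: a = realloc(a, 1) -> a = 18; heap: [0-12 FREE][13-17 ALLOC][18-18 ALLOC][19-55 FREE]
Op 8: free(a) -> (freed a); heap: [0-12 FREE][13-17 ALLOC][18-55 FREE]
Op 9: d = malloc(10) -> d = 0; heap: [0-9 ALLOC][10-12 FREE][13-17 ALLOC][18-55 FREE]
Free blocks: [3 38] total_free=41 largest=38 -> 100*(41-38)/41 = 300/41 ≈ 7.317 -> rounds to 7

Answer: 7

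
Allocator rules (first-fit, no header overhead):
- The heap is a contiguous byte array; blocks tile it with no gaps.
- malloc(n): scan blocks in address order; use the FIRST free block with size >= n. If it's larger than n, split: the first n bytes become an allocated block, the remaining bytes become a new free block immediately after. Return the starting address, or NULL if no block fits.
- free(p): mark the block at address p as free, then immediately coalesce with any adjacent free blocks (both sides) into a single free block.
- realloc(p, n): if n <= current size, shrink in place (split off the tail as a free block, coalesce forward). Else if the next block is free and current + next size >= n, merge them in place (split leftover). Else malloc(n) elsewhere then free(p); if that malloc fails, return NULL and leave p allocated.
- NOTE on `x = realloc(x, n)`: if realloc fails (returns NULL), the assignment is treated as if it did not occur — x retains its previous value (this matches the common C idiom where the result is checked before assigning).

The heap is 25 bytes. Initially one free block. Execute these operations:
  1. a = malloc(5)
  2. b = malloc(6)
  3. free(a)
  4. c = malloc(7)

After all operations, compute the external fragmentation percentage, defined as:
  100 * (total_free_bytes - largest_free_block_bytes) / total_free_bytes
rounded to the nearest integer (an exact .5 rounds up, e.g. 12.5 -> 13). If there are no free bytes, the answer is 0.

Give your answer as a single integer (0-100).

Answer: 42

Derivation:
Op 1: a = malloc(5) -> a = 0; heap: [0-4 ALLOC][5-24 FREE]
Op 2: b = malloc(6) -> b = 5; heap: [0-4 ALLOC][5-10 ALLOC][11-24 FREE]
Op 3: free(a) -> (freed a); heap: [0-4 FREE][5-10 ALLOC][11-24 FREE]
Op 4: c = malloc(7) -> c = 11; heap: [0-4 FREE][5-10 ALLOC][11-17 ALLOC][18-24 FREE]
Free blocks: [5 7] total_free=12 largest=7 -> 100*(12-7)/12 = 500/12 ≈ 41.667 -> rounds to 42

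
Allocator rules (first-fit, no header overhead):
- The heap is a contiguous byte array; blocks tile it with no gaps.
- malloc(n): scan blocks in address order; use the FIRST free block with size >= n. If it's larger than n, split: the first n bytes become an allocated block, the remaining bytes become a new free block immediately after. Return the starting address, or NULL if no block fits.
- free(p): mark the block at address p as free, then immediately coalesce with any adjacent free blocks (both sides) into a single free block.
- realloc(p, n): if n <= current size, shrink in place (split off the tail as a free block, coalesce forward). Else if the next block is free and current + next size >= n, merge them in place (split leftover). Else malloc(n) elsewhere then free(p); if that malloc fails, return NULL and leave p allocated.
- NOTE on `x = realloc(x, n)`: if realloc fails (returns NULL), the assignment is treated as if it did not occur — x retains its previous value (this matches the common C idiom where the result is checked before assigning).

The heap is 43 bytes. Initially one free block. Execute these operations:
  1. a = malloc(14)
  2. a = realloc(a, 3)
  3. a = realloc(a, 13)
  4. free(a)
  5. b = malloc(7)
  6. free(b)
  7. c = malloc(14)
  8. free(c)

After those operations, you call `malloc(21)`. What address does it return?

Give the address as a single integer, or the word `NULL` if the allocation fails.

Op 1: a = malloc(14) -> a = 0; heap: [0-13 ALLOC][14-42 FREE]
Op 2: a = realloc(a, 3) -> a = 0; heap: [0-2 ALLOC][3-42 FREE]
Op 3: a = realloc(a, 13) -> a = 0; heap: [0-12 ALLOC][13-42 FREE]
Op 4: free(a) -> (freed a); heap: [0-42 FREE]
Op 5: b = malloc(7) -> b = 0; heap: [0-6 ALLOC][7-42 FREE]
Op 6: free(b) -> (freed b); heap: [0-42 FREE]
Op 7: c = malloc(14) -> c = 0; heap: [0-13 ALLOC][14-42 FREE]
Op 8: free(c) -> (freed c); heap: [0-42 FREE]
malloc(21): first-fit scan over [0-42 FREE] -> 0

Answer: 0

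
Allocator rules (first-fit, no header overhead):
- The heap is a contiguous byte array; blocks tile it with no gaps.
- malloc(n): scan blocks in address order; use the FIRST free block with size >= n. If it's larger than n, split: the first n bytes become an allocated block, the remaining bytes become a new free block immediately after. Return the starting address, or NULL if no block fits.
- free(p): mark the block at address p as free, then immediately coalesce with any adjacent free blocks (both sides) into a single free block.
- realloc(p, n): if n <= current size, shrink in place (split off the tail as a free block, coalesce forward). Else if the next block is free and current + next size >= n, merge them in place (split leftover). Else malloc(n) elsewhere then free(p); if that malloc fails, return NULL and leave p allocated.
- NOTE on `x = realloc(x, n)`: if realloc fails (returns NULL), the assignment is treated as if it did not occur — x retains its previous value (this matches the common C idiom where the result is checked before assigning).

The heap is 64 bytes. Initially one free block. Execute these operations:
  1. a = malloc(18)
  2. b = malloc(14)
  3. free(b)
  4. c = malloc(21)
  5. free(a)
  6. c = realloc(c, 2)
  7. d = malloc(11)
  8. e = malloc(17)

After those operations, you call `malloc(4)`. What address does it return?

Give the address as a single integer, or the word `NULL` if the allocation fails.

Answer: 11

Derivation:
Op 1: a = malloc(18) -> a = 0; heap: [0-17 ALLOC][18-63 FREE]
Op 2: b = malloc(14) -> b = 18; heap: [0-17 ALLOC][18-31 ALLOC][32-63 FREE]
Op 3: free(b) -> (freed b); heap: [0-17 ALLOC][18-63 FREE]
Op 4: c = malloc(21) -> c = 18; heap: [0-17 ALLOC][18-38 ALLOC][39-63 FREE]
Op 5: free(a) -> (freed a); heap: [0-17 FREE][18-38 ALLOC][39-63 FREE]
Op 6: c = realloc(c, 2) -> c = 18; heap: [0-17 FREE][18-19 ALLOC][20-63 FREE]
Op 7: d = malloc(11) -> d = 0; heap: [0-10 ALLOC][11-17 FREE][18-19 ALLOC][20-63 FREE]
Op 8: e = malloc(17) -> e = 20; heap: [0-10 ALLOC][11-17 FREE][18-19 ALLOC][20-36 ALLOC][37-63 FREE]
malloc(4): first-fit scan over [0-10 ALLOC][11-17 FREE][18-19 ALLOC][20-36 ALLOC][37-63 FREE] -> 11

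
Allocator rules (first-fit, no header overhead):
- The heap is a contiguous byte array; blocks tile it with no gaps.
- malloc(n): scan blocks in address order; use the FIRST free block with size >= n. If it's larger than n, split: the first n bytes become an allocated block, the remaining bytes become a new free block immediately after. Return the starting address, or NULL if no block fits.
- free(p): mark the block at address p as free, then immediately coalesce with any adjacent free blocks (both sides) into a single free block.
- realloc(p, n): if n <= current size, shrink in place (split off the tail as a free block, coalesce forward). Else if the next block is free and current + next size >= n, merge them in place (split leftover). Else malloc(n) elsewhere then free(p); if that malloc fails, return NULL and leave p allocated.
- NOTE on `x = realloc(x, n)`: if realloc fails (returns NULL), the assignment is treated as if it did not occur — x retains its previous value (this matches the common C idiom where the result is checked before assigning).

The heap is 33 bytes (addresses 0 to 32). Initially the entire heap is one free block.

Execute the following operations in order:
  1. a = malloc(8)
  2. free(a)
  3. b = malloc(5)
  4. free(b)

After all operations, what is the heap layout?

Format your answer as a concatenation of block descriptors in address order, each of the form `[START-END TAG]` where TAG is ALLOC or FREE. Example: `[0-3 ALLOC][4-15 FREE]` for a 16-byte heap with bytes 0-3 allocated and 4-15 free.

Op 1: a = malloc(8) -> a = 0; heap: [0-7 ALLOC][8-32 FREE]
Op 2: free(a) -> (freed a); heap: [0-32 FREE]
Op 3: b = malloc(5) -> b = 0; heap: [0-4 ALLOC][5-32 FREE]
Op 4: free(b) -> (freed b); heap: [0-32 FREE]

Answer: [0-32 FREE]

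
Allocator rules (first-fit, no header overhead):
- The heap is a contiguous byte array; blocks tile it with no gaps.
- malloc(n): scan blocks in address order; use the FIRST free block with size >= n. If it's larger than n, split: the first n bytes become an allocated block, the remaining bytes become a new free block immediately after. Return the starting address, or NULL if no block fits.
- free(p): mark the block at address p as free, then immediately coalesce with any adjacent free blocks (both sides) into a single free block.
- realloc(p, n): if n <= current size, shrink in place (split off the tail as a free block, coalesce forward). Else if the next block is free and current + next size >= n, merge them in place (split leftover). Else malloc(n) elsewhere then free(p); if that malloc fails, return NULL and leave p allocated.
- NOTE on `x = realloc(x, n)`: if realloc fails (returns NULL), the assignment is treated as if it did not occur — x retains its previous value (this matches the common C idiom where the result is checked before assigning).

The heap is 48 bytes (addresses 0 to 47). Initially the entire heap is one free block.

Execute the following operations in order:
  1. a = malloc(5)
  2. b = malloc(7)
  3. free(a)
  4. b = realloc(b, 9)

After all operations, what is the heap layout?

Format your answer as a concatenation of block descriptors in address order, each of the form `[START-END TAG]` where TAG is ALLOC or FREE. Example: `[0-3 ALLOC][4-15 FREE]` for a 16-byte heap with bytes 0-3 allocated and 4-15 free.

Op 1: a = malloc(5) -> a = 0; heap: [0-4 ALLOC][5-47 FREE]
Op 2: b = malloc(7) -> b = 5; heap: [0-4 ALLOC][5-11 ALLOC][12-47 FREE]
Op 3: free(a) -> (freed a); heap: [0-4 FREE][5-11 ALLOC][12-47 FREE]
Op 4: b = realloc(b, 9) -> b = 5; heap: [0-4 FREE][5-13 ALLOC][14-47 FREE]

Answer: [0-4 FREE][5-13 ALLOC][14-47 FREE]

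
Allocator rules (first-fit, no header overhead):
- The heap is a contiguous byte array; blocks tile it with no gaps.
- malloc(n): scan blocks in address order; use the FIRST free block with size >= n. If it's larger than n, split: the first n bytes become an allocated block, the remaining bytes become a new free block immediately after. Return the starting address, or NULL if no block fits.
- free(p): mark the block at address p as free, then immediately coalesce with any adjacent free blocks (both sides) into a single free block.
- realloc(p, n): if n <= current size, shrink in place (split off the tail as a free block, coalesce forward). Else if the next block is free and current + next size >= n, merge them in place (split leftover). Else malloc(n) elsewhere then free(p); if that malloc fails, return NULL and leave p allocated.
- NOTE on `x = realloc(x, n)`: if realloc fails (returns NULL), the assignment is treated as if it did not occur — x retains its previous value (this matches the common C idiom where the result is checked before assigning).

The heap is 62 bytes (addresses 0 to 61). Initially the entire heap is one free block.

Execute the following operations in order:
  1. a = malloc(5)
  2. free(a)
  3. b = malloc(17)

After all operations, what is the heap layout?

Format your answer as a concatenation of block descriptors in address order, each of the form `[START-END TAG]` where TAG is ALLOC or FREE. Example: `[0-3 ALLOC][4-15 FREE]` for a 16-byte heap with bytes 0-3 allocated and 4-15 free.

Answer: [0-16 ALLOC][17-61 FREE]

Derivation:
Op 1: a = malloc(5) -> a = 0; heap: [0-4 ALLOC][5-61 FREE]
Op 2: free(a) -> (freed a); heap: [0-61 FREE]
Op 3: b = malloc(17) -> b = 0; heap: [0-16 ALLOC][17-61 FREE]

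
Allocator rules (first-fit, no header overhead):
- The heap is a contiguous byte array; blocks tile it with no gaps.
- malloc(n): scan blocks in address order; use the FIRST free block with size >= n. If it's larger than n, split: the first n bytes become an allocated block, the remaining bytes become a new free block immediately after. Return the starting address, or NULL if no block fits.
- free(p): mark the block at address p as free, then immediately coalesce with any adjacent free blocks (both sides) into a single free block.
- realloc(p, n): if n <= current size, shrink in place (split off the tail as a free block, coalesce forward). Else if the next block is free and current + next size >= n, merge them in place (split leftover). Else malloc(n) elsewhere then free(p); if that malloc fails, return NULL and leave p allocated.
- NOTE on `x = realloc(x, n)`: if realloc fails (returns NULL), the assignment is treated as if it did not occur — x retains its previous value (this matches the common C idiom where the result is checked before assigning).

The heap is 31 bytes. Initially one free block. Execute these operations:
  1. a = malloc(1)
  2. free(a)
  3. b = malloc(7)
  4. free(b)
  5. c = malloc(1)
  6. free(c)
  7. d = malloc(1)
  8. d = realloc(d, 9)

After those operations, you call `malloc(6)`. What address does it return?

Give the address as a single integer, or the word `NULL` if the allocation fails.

Answer: 9

Derivation:
Op 1: a = malloc(1) -> a = 0; heap: [0-0 ALLOC][1-30 FREE]
Op 2: free(a) -> (freed a); heap: [0-30 FREE]
Op 3: b = malloc(7) -> b = 0; heap: [0-6 ALLOC][7-30 FREE]
Op 4: free(b) -> (freed b); heap: [0-30 FREE]
Op 5: c = malloc(1) -> c = 0; heap: [0-0 ALLOC][1-30 FREE]
Op 6: free(c) -> (freed c); heap: [0-30 FREE]
Op 7: d = malloc(1) -> d = 0; heap: [0-0 ALLOC][1-30 FREE]
Op 8: d = realloc(d, 9) -> d = 0; heap: [0-8 ALLOC][9-30 FREE]
malloc(6): first-fit scan over [0-8 ALLOC][9-30 FREE] -> 9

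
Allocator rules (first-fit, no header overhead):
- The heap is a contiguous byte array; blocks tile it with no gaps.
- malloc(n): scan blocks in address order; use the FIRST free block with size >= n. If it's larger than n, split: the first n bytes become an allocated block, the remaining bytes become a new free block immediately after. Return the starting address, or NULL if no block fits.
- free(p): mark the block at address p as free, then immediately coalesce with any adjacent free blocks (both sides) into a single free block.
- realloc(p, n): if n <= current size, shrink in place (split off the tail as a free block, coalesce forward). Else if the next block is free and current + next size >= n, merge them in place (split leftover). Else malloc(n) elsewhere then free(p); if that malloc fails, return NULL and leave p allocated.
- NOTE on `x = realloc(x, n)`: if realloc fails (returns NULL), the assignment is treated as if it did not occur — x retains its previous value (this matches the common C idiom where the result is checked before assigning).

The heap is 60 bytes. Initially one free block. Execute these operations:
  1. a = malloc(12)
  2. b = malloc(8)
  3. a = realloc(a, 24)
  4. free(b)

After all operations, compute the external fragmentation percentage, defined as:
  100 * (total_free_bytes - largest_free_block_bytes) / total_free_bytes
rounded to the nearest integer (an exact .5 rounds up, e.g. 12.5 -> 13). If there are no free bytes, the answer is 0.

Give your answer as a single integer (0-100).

Answer: 44

Derivation:
Op 1: a = malloc(12) -> a = 0; heap: [0-11 ALLOC][12-59 FREE]
Op 2: b = malloc(8) -> b = 12; heap: [0-11 ALLOC][12-19 ALLOC][20-59 FREE]
Op 3: a = realloc(a, 24) -> a = 20; heap: [0-11 FREE][12-19 ALLOC][20-43 ALLOC][44-59 FREE]
Op 4: free(b) -> (freed b); heap: [0-19 FREE][20-43 ALLOC][44-59 FREE]
Free blocks: [20 16] total_free=36 largest=20 -> 100*(36-20)/36 = 1600/36 ≈ 44.444 -> rounds to 44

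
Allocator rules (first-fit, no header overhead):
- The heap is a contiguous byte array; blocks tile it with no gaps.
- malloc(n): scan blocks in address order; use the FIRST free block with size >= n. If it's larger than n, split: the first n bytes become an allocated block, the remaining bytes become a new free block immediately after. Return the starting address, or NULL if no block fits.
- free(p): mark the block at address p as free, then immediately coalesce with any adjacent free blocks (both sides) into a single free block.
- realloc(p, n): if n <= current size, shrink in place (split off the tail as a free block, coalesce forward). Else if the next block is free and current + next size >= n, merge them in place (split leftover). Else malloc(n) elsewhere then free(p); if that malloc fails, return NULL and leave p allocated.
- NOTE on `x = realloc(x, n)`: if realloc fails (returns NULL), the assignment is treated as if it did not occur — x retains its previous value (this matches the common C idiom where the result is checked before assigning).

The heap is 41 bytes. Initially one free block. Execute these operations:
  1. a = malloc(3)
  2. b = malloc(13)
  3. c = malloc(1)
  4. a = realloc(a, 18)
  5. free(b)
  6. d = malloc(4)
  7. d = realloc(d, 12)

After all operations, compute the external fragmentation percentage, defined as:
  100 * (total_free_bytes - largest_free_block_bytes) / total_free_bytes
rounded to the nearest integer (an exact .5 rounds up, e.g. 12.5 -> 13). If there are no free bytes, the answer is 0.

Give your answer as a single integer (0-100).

Answer: 40

Derivation:
Op 1: a = malloc(3) -> a = 0; heap: [0-2 ALLOC][3-40 FREE]
Op 2: b = malloc(13) -> b = 3; heap: [0-2 ALLOC][3-15 ALLOC][16-40 FREE]
Op 3: c = malloc(1) -> c = 16; heap: [0-2 ALLOC][3-15 ALLOC][16-16 ALLOC][17-40 FREE]
Op 4: a = realloc(a, 18) -> a = 17; heap: [0-2 FREE][3-15 ALLOC][16-16 ALLOC][17-34 ALLOC][35-40 FREE]
Op 5: free(b) -> (freed b); heap: [0-15 FREE][16-16 ALLOC][17-34 ALLOC][35-40 FREE]
Op 6: d = malloc(4) -> d = 0; heap: [0-3 ALLOC][4-15 FREE][16-16 ALLOC][17-34 ALLOC][35-40 FREE]
Op 7: d = realloc(d, 12) -> d = 0; heap: [0-11 ALLOC][12-15 FREE][16-16 ALLOC][17-34 ALLOC][35-40 FREE]
Free blocks: [4 6] total_free=10 largest=6 -> 100*(10-6)/10 = 400/10 = 40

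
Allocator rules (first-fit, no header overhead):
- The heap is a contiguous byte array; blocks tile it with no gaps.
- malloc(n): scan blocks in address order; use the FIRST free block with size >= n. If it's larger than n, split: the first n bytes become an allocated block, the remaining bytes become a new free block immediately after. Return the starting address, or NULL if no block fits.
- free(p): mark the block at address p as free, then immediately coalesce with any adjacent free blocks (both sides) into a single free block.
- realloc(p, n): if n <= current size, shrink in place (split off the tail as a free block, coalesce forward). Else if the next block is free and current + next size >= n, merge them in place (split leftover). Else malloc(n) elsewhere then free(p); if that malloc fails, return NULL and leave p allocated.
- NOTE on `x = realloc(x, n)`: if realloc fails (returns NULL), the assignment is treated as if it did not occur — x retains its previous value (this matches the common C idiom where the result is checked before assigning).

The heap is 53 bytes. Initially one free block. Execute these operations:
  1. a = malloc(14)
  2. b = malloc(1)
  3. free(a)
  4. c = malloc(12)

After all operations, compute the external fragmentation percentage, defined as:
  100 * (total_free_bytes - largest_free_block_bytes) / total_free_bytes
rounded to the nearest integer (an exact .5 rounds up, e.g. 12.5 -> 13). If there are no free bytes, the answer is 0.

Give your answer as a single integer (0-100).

Op 1: a = malloc(14) -> a = 0; heap: [0-13 ALLOC][14-52 FREE]
Op 2: b = malloc(1) -> b = 14; heap: [0-13 ALLOC][14-14 ALLOC][15-52 FREE]
Op 3: free(a) -> (freed a); heap: [0-13 FREE][14-14 ALLOC][15-52 FREE]
Op 4: c = malloc(12) -> c = 0; heap: [0-11 ALLOC][12-13 FREE][14-14 ALLOC][15-52 FREE]
Free blocks: [2 38] total_free=40 largest=38 -> 100*(40-38)/40 = 200/40 = 5

Answer: 5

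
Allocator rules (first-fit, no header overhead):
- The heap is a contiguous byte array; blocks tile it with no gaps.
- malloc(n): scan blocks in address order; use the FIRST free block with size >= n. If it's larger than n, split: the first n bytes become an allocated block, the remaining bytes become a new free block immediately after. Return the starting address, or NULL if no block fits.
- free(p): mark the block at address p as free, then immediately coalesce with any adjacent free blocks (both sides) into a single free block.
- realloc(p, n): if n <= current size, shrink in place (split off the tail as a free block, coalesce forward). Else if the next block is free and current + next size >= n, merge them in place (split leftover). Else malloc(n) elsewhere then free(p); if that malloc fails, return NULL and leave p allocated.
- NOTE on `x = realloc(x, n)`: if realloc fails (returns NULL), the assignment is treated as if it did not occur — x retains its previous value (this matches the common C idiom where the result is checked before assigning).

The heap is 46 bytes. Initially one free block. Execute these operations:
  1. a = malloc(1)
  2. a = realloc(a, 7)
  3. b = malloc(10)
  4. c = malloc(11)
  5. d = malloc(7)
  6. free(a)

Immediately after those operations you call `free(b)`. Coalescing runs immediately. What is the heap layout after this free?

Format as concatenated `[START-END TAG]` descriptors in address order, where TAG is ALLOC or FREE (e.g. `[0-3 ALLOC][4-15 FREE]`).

Answer: [0-16 FREE][17-27 ALLOC][28-34 ALLOC][35-45 FREE]

Derivation:
Op 1: a = malloc(1) -> a = 0; heap: [0-0 ALLOC][1-45 FREE]
Op 2: a = realloc(a, 7) -> a = 0; heap: [0-6 ALLOC][7-45 FREE]
Op 3: b = malloc(10) -> b = 7; heap: [0-6 ALLOC][7-16 ALLOC][17-45 FREE]
Op 4: c = malloc(11) -> c = 17; heap: [0-6 ALLOC][7-16 ALLOC][17-27 ALLOC][28-45 FREE]
Op 5: d = malloc(7) -> d = 28; heap: [0-6 ALLOC][7-16 ALLOC][17-27 ALLOC][28-34 ALLOC][35-45 FREE]
Op 6: free(a) -> (freed a); heap: [0-6 FREE][7-16 ALLOC][17-27 ALLOC][28-34 ALLOC][35-45 FREE]
free(b): b = 7 -> block [7-16 ALLOC]; mark free, coalesce with adjacent free neighbors -> [0-16 FREE][17-27 ALLOC][28-34 ALLOC][35-45 FREE]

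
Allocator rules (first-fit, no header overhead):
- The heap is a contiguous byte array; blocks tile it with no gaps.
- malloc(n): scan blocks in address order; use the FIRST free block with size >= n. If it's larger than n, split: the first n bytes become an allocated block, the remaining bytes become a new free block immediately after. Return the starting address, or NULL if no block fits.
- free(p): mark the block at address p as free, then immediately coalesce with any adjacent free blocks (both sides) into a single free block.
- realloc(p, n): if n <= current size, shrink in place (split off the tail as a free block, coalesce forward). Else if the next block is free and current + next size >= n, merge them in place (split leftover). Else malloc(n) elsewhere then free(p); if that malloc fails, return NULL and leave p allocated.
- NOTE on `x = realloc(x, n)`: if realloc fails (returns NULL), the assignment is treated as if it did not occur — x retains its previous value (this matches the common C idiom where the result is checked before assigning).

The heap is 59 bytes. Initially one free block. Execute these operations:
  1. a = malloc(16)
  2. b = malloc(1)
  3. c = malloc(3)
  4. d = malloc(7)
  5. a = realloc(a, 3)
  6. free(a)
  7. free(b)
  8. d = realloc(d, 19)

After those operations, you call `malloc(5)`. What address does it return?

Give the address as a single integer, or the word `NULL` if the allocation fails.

Op 1: a = malloc(16) -> a = 0; heap: [0-15 ALLOC][16-58 FREE]
Op 2: b = malloc(1) -> b = 16; heap: [0-15 ALLOC][16-16 ALLOC][17-58 FREE]
Op 3: c = malloc(3) -> c = 17; heap: [0-15 ALLOC][16-16 ALLOC][17-19 ALLOC][20-58 FREE]
Op 4: d = malloc(7) -> d = 20; heap: [0-15 ALLOC][16-16 ALLOC][17-19 ALLOC][20-26 ALLOC][27-58 FREE]
Op 5: a = realloc(a, 3) -> a = 0; heap: [0-2 ALLOC][3-15 FREE][16-16 ALLOC][17-19 ALLOC][20-26 ALLOC][27-58 FREE]
Op 6: free(a) -> (freed a); heap: [0-15 FREE][16-16 ALLOC][17-19 ALLOC][20-26 ALLOC][27-58 FREE]
Op 7: free(b) -> (freed b); heap: [0-16 FREE][17-19 ALLOC][20-26 ALLOC][27-58 FREE]
Op 8: d = realloc(d, 19) -> d = 20; heap: [0-16 FREE][17-19 ALLOC][20-38 ALLOC][39-58 FREE]
malloc(5): first-fit scan over [0-16 FREE][17-19 ALLOC][20-38 ALLOC][39-58 FREE] -> 0

Answer: 0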